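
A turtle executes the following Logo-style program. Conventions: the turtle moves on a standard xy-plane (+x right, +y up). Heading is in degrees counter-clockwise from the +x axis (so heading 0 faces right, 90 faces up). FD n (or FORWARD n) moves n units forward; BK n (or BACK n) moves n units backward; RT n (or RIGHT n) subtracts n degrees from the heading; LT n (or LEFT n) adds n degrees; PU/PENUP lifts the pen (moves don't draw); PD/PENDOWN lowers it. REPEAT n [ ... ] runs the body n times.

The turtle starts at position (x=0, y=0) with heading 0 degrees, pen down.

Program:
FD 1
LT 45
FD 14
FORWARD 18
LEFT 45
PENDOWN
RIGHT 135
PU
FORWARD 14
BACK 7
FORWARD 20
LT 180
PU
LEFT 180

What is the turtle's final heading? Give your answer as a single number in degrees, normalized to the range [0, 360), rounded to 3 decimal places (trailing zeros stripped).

Answer: 315

Derivation:
Executing turtle program step by step:
Start: pos=(0,0), heading=0, pen down
FD 1: (0,0) -> (1,0) [heading=0, draw]
LT 45: heading 0 -> 45
FD 14: (1,0) -> (10.899,9.899) [heading=45, draw]
FD 18: (10.899,9.899) -> (23.627,22.627) [heading=45, draw]
LT 45: heading 45 -> 90
PD: pen down
RT 135: heading 90 -> 315
PU: pen up
FD 14: (23.627,22.627) -> (33.527,12.728) [heading=315, move]
BK 7: (33.527,12.728) -> (28.577,17.678) [heading=315, move]
FD 20: (28.577,17.678) -> (42.719,3.536) [heading=315, move]
LT 180: heading 315 -> 135
PU: pen up
LT 180: heading 135 -> 315
Final: pos=(42.719,3.536), heading=315, 3 segment(s) drawn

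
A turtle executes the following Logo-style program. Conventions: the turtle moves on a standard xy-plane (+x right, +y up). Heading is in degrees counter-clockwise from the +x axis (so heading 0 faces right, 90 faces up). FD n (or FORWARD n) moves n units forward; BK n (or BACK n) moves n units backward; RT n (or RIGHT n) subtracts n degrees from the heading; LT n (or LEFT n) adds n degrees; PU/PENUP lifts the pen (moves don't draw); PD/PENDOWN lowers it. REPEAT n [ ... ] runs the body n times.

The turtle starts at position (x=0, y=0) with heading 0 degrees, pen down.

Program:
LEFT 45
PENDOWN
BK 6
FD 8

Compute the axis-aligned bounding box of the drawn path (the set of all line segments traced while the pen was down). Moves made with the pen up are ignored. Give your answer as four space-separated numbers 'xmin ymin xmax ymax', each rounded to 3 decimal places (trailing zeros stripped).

Executing turtle program step by step:
Start: pos=(0,0), heading=0, pen down
LT 45: heading 0 -> 45
PD: pen down
BK 6: (0,0) -> (-4.243,-4.243) [heading=45, draw]
FD 8: (-4.243,-4.243) -> (1.414,1.414) [heading=45, draw]
Final: pos=(1.414,1.414), heading=45, 2 segment(s) drawn

Segment endpoints: x in {-4.243, 0, 1.414}, y in {-4.243, 0, 1.414}
xmin=-4.243, ymin=-4.243, xmax=1.414, ymax=1.414

Answer: -4.243 -4.243 1.414 1.414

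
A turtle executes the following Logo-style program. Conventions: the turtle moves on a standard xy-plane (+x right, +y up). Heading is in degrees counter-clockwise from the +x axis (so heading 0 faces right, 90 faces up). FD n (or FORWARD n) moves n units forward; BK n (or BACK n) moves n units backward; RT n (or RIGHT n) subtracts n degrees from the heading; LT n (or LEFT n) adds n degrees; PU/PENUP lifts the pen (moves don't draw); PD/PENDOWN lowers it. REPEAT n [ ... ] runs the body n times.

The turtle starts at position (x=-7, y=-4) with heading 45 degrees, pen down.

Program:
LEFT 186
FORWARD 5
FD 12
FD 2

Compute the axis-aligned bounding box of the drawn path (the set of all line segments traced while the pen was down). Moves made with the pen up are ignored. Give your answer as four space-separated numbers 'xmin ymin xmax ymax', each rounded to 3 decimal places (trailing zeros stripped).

Answer: -18.957 -18.766 -7 -4

Derivation:
Executing turtle program step by step:
Start: pos=(-7,-4), heading=45, pen down
LT 186: heading 45 -> 231
FD 5: (-7,-4) -> (-10.147,-7.886) [heading=231, draw]
FD 12: (-10.147,-7.886) -> (-17.698,-17.211) [heading=231, draw]
FD 2: (-17.698,-17.211) -> (-18.957,-18.766) [heading=231, draw]
Final: pos=(-18.957,-18.766), heading=231, 3 segment(s) drawn

Segment endpoints: x in {-18.957, -17.698, -10.147, -7}, y in {-18.766, -17.211, -7.886, -4}
xmin=-18.957, ymin=-18.766, xmax=-7, ymax=-4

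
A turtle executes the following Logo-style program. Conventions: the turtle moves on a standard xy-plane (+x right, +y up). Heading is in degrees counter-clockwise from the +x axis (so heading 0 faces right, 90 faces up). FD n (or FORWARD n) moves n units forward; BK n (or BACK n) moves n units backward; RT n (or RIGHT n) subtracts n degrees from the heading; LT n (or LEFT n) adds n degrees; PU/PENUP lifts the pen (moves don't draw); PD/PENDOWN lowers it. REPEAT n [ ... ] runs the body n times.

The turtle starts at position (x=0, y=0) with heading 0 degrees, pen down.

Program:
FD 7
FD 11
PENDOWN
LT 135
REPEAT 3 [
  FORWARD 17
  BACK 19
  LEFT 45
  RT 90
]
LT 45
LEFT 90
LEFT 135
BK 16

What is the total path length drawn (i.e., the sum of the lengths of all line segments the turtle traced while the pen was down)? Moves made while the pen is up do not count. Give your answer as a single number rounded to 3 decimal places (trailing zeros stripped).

Executing turtle program step by step:
Start: pos=(0,0), heading=0, pen down
FD 7: (0,0) -> (7,0) [heading=0, draw]
FD 11: (7,0) -> (18,0) [heading=0, draw]
PD: pen down
LT 135: heading 0 -> 135
REPEAT 3 [
  -- iteration 1/3 --
  FD 17: (18,0) -> (5.979,12.021) [heading=135, draw]
  BK 19: (5.979,12.021) -> (19.414,-1.414) [heading=135, draw]
  LT 45: heading 135 -> 180
  RT 90: heading 180 -> 90
  -- iteration 2/3 --
  FD 17: (19.414,-1.414) -> (19.414,15.586) [heading=90, draw]
  BK 19: (19.414,15.586) -> (19.414,-3.414) [heading=90, draw]
  LT 45: heading 90 -> 135
  RT 90: heading 135 -> 45
  -- iteration 3/3 --
  FD 17: (19.414,-3.414) -> (31.435,8.607) [heading=45, draw]
  BK 19: (31.435,8.607) -> (18,-4.828) [heading=45, draw]
  LT 45: heading 45 -> 90
  RT 90: heading 90 -> 0
]
LT 45: heading 0 -> 45
LT 90: heading 45 -> 135
LT 135: heading 135 -> 270
BK 16: (18,-4.828) -> (18,11.172) [heading=270, draw]
Final: pos=(18,11.172), heading=270, 9 segment(s) drawn

Segment lengths:
  seg 1: (0,0) -> (7,0), length = 7
  seg 2: (7,0) -> (18,0), length = 11
  seg 3: (18,0) -> (5.979,12.021), length = 17
  seg 4: (5.979,12.021) -> (19.414,-1.414), length = 19
  seg 5: (19.414,-1.414) -> (19.414,15.586), length = 17
  seg 6: (19.414,15.586) -> (19.414,-3.414), length = 19
  seg 7: (19.414,-3.414) -> (31.435,8.607), length = 17
  seg 8: (31.435,8.607) -> (18,-4.828), length = 19
  seg 9: (18,-4.828) -> (18,11.172), length = 16
Total = 142

Answer: 142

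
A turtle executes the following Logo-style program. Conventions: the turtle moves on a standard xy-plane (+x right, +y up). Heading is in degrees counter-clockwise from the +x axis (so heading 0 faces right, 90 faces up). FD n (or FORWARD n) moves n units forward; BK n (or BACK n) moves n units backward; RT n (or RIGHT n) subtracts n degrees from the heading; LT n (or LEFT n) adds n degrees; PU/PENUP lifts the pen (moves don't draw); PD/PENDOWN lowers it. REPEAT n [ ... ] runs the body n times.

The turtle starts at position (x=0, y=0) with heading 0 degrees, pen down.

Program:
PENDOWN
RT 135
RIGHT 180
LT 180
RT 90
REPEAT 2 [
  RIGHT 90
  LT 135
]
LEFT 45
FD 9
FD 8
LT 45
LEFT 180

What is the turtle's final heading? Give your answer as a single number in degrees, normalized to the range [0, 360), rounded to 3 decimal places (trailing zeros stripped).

Executing turtle program step by step:
Start: pos=(0,0), heading=0, pen down
PD: pen down
RT 135: heading 0 -> 225
RT 180: heading 225 -> 45
LT 180: heading 45 -> 225
RT 90: heading 225 -> 135
REPEAT 2 [
  -- iteration 1/2 --
  RT 90: heading 135 -> 45
  LT 135: heading 45 -> 180
  -- iteration 2/2 --
  RT 90: heading 180 -> 90
  LT 135: heading 90 -> 225
]
LT 45: heading 225 -> 270
FD 9: (0,0) -> (0,-9) [heading=270, draw]
FD 8: (0,-9) -> (0,-17) [heading=270, draw]
LT 45: heading 270 -> 315
LT 180: heading 315 -> 135
Final: pos=(0,-17), heading=135, 2 segment(s) drawn

Answer: 135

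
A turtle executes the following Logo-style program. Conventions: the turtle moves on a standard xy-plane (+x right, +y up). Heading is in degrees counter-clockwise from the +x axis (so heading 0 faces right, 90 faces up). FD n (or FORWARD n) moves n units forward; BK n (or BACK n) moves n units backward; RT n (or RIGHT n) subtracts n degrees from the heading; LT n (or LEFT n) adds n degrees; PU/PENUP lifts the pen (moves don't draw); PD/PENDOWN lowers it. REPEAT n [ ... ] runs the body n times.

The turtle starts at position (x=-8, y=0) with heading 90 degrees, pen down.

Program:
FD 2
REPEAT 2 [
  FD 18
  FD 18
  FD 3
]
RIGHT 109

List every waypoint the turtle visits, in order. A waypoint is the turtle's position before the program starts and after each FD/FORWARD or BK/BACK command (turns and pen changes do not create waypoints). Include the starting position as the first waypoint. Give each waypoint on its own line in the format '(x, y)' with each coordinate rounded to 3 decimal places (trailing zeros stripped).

Executing turtle program step by step:
Start: pos=(-8,0), heading=90, pen down
FD 2: (-8,0) -> (-8,2) [heading=90, draw]
REPEAT 2 [
  -- iteration 1/2 --
  FD 18: (-8,2) -> (-8,20) [heading=90, draw]
  FD 18: (-8,20) -> (-8,38) [heading=90, draw]
  FD 3: (-8,38) -> (-8,41) [heading=90, draw]
  -- iteration 2/2 --
  FD 18: (-8,41) -> (-8,59) [heading=90, draw]
  FD 18: (-8,59) -> (-8,77) [heading=90, draw]
  FD 3: (-8,77) -> (-8,80) [heading=90, draw]
]
RT 109: heading 90 -> 341
Final: pos=(-8,80), heading=341, 7 segment(s) drawn
Waypoints (8 total):
(-8, 0)
(-8, 2)
(-8, 20)
(-8, 38)
(-8, 41)
(-8, 59)
(-8, 77)
(-8, 80)

Answer: (-8, 0)
(-8, 2)
(-8, 20)
(-8, 38)
(-8, 41)
(-8, 59)
(-8, 77)
(-8, 80)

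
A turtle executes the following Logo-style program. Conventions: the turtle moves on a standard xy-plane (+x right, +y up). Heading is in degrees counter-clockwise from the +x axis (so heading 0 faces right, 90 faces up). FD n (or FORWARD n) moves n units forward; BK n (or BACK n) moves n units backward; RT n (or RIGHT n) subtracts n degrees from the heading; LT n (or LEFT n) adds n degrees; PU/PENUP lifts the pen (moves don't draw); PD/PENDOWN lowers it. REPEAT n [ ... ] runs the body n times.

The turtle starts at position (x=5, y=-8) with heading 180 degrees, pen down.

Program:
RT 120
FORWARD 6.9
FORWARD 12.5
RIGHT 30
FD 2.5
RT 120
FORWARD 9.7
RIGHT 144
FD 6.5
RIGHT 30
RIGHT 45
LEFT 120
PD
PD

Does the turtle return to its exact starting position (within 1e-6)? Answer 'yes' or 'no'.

Answer: no

Derivation:
Executing turtle program step by step:
Start: pos=(5,-8), heading=180, pen down
RT 120: heading 180 -> 60
FD 6.9: (5,-8) -> (8.45,-2.024) [heading=60, draw]
FD 12.5: (8.45,-2.024) -> (14.7,8.801) [heading=60, draw]
RT 30: heading 60 -> 30
FD 2.5: (14.7,8.801) -> (16.865,10.051) [heading=30, draw]
RT 120: heading 30 -> 270
FD 9.7: (16.865,10.051) -> (16.865,0.351) [heading=270, draw]
RT 144: heading 270 -> 126
FD 6.5: (16.865,0.351) -> (13.044,5.61) [heading=126, draw]
RT 30: heading 126 -> 96
RT 45: heading 96 -> 51
LT 120: heading 51 -> 171
PD: pen down
PD: pen down
Final: pos=(13.044,5.61), heading=171, 5 segment(s) drawn

Start position: (5, -8)
Final position: (13.044, 5.61)
Distance = 15.809; >= 1e-6 -> NOT closed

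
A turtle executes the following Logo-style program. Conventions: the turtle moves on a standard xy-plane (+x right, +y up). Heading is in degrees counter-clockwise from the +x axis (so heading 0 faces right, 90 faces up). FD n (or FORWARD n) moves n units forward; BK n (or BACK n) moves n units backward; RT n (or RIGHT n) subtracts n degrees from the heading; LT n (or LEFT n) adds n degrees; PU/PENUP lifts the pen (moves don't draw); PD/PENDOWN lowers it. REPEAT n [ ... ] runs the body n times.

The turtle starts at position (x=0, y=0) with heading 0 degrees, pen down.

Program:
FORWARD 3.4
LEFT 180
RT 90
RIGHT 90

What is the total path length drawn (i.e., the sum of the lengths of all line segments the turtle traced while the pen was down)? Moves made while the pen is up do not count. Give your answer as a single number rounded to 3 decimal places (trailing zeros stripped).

Answer: 3.4

Derivation:
Executing turtle program step by step:
Start: pos=(0,0), heading=0, pen down
FD 3.4: (0,0) -> (3.4,0) [heading=0, draw]
LT 180: heading 0 -> 180
RT 90: heading 180 -> 90
RT 90: heading 90 -> 0
Final: pos=(3.4,0), heading=0, 1 segment(s) drawn

Segment lengths:
  seg 1: (0,0) -> (3.4,0), length = 3.4
Total = 3.4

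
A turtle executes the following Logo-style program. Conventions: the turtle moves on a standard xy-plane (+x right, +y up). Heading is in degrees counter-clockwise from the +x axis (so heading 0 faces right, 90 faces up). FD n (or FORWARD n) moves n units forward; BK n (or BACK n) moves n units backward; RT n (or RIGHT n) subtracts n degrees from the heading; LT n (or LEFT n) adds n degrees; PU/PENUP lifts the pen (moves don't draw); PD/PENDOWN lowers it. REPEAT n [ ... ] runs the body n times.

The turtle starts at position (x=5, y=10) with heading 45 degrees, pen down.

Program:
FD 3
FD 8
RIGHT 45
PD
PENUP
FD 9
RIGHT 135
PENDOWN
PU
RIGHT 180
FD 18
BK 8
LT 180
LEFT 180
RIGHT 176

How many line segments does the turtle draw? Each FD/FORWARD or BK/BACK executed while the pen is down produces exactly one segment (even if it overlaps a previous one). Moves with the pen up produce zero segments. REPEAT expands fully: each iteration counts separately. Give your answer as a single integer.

Answer: 2

Derivation:
Executing turtle program step by step:
Start: pos=(5,10), heading=45, pen down
FD 3: (5,10) -> (7.121,12.121) [heading=45, draw]
FD 8: (7.121,12.121) -> (12.778,17.778) [heading=45, draw]
RT 45: heading 45 -> 0
PD: pen down
PU: pen up
FD 9: (12.778,17.778) -> (21.778,17.778) [heading=0, move]
RT 135: heading 0 -> 225
PD: pen down
PU: pen up
RT 180: heading 225 -> 45
FD 18: (21.778,17.778) -> (34.506,30.506) [heading=45, move]
BK 8: (34.506,30.506) -> (28.849,24.849) [heading=45, move]
LT 180: heading 45 -> 225
LT 180: heading 225 -> 45
RT 176: heading 45 -> 229
Final: pos=(28.849,24.849), heading=229, 2 segment(s) drawn
Segments drawn: 2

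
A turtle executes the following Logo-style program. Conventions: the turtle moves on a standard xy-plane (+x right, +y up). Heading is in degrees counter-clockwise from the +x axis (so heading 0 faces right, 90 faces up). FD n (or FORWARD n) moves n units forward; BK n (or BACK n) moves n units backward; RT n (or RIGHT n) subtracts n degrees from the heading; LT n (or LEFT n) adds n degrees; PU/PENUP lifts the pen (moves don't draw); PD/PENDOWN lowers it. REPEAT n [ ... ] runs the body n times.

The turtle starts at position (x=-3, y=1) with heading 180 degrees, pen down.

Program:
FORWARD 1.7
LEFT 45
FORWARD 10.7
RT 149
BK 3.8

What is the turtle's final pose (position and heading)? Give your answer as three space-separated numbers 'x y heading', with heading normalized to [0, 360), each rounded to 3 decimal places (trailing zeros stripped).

Answer: -13.185 -10.253 76

Derivation:
Executing turtle program step by step:
Start: pos=(-3,1), heading=180, pen down
FD 1.7: (-3,1) -> (-4.7,1) [heading=180, draw]
LT 45: heading 180 -> 225
FD 10.7: (-4.7,1) -> (-12.266,-6.566) [heading=225, draw]
RT 149: heading 225 -> 76
BK 3.8: (-12.266,-6.566) -> (-13.185,-10.253) [heading=76, draw]
Final: pos=(-13.185,-10.253), heading=76, 3 segment(s) drawn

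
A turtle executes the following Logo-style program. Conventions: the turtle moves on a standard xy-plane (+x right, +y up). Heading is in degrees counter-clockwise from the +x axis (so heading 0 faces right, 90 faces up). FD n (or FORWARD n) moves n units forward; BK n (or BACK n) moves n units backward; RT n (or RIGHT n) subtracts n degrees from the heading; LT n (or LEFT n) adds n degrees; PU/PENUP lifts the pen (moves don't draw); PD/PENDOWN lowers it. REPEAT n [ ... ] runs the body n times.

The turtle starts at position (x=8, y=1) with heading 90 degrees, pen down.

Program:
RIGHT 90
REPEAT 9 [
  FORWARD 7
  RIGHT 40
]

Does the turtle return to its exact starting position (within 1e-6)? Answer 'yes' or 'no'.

Executing turtle program step by step:
Start: pos=(8,1), heading=90, pen down
RT 90: heading 90 -> 0
REPEAT 9 [
  -- iteration 1/9 --
  FD 7: (8,1) -> (15,1) [heading=0, draw]
  RT 40: heading 0 -> 320
  -- iteration 2/9 --
  FD 7: (15,1) -> (20.362,-3.5) [heading=320, draw]
  RT 40: heading 320 -> 280
  -- iteration 3/9 --
  FD 7: (20.362,-3.5) -> (21.578,-10.393) [heading=280, draw]
  RT 40: heading 280 -> 240
  -- iteration 4/9 --
  FD 7: (21.578,-10.393) -> (18.078,-16.455) [heading=240, draw]
  RT 40: heading 240 -> 200
  -- iteration 5/9 --
  FD 7: (18.078,-16.455) -> (11.5,-18.849) [heading=200, draw]
  RT 40: heading 200 -> 160
  -- iteration 6/9 --
  FD 7: (11.5,-18.849) -> (4.922,-16.455) [heading=160, draw]
  RT 40: heading 160 -> 120
  -- iteration 7/9 --
  FD 7: (4.922,-16.455) -> (1.422,-10.393) [heading=120, draw]
  RT 40: heading 120 -> 80
  -- iteration 8/9 --
  FD 7: (1.422,-10.393) -> (2.638,-3.5) [heading=80, draw]
  RT 40: heading 80 -> 40
  -- iteration 9/9 --
  FD 7: (2.638,-3.5) -> (8,1) [heading=40, draw]
  RT 40: heading 40 -> 0
]
Final: pos=(8,1), heading=0, 9 segment(s) drawn

Start position: (8, 1)
Final position: (8, 1)
Distance = 0; < 1e-6 -> CLOSED

Answer: yes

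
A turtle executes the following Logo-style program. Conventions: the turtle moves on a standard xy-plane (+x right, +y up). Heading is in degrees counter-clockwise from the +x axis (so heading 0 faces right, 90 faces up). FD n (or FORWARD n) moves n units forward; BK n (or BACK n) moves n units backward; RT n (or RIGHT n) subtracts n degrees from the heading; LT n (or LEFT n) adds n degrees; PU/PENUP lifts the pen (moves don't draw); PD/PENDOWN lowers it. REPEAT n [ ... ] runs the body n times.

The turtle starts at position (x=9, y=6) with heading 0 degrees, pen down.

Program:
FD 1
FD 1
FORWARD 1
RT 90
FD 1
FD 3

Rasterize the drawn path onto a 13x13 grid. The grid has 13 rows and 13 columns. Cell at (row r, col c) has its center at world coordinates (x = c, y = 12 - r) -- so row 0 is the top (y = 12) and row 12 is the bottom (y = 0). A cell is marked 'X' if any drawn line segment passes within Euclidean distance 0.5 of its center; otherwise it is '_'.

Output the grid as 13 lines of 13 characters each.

Answer: _____________
_____________
_____________
_____________
_____________
_____________
_________XXXX
____________X
____________X
____________X
____________X
_____________
_____________

Derivation:
Segment 0: (9,6) -> (10,6)
Segment 1: (10,6) -> (11,6)
Segment 2: (11,6) -> (12,6)
Segment 3: (12,6) -> (12,5)
Segment 4: (12,5) -> (12,2)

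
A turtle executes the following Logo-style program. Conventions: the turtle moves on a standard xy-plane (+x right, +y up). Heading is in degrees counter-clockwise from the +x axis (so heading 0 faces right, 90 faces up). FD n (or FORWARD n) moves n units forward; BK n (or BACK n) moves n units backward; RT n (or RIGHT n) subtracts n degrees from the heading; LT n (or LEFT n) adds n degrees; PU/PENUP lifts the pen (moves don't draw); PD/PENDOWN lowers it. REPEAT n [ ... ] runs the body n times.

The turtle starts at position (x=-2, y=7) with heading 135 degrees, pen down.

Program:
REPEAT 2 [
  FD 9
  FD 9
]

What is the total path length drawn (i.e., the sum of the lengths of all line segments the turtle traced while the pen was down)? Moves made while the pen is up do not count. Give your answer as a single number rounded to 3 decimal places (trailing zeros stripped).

Answer: 36

Derivation:
Executing turtle program step by step:
Start: pos=(-2,7), heading=135, pen down
REPEAT 2 [
  -- iteration 1/2 --
  FD 9: (-2,7) -> (-8.364,13.364) [heading=135, draw]
  FD 9: (-8.364,13.364) -> (-14.728,19.728) [heading=135, draw]
  -- iteration 2/2 --
  FD 9: (-14.728,19.728) -> (-21.092,26.092) [heading=135, draw]
  FD 9: (-21.092,26.092) -> (-27.456,32.456) [heading=135, draw]
]
Final: pos=(-27.456,32.456), heading=135, 4 segment(s) drawn

Segment lengths:
  seg 1: (-2,7) -> (-8.364,13.364), length = 9
  seg 2: (-8.364,13.364) -> (-14.728,19.728), length = 9
  seg 3: (-14.728,19.728) -> (-21.092,26.092), length = 9
  seg 4: (-21.092,26.092) -> (-27.456,32.456), length = 9
Total = 36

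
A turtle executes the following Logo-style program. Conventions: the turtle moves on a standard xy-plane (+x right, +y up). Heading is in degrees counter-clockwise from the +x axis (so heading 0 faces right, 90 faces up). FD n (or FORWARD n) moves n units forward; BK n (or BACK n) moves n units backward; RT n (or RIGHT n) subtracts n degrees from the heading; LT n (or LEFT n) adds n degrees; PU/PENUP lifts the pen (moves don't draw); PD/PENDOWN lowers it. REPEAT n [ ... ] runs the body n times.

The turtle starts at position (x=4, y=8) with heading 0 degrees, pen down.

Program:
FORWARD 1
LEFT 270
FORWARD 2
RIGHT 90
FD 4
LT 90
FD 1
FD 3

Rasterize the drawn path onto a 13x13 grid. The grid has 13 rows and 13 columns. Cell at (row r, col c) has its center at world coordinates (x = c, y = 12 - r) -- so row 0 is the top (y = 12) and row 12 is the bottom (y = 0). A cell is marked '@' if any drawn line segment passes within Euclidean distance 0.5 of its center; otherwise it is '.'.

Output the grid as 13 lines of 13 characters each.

Segment 0: (4,8) -> (5,8)
Segment 1: (5,8) -> (5,6)
Segment 2: (5,6) -> (1,6)
Segment 3: (1,6) -> (1,5)
Segment 4: (1,5) -> (1,2)

Answer: .............
.............
.............
.............
....@@.......
.....@.......
.@@@@@.......
.@...........
.@...........
.@...........
.@...........
.............
.............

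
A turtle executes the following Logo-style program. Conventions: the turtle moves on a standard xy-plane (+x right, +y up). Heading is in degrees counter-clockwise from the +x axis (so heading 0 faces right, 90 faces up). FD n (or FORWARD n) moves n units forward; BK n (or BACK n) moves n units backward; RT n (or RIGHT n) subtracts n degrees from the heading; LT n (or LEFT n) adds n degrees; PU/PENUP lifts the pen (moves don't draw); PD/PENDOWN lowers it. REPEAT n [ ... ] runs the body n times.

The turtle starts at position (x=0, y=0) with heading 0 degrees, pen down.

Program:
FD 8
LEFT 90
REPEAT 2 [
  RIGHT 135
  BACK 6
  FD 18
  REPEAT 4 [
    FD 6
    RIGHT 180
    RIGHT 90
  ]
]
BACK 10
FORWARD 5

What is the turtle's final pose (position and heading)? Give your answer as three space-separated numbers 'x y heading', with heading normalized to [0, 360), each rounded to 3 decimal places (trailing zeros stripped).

Answer: 9.485 -8.485 180

Derivation:
Executing turtle program step by step:
Start: pos=(0,0), heading=0, pen down
FD 8: (0,0) -> (8,0) [heading=0, draw]
LT 90: heading 0 -> 90
REPEAT 2 [
  -- iteration 1/2 --
  RT 135: heading 90 -> 315
  BK 6: (8,0) -> (3.757,4.243) [heading=315, draw]
  FD 18: (3.757,4.243) -> (16.485,-8.485) [heading=315, draw]
  REPEAT 4 [
    -- iteration 1/4 --
    FD 6: (16.485,-8.485) -> (20.728,-12.728) [heading=315, draw]
    RT 180: heading 315 -> 135
    RT 90: heading 135 -> 45
    -- iteration 2/4 --
    FD 6: (20.728,-12.728) -> (24.971,-8.485) [heading=45, draw]
    RT 180: heading 45 -> 225
    RT 90: heading 225 -> 135
    -- iteration 3/4 --
    FD 6: (24.971,-8.485) -> (20.728,-4.243) [heading=135, draw]
    RT 180: heading 135 -> 315
    RT 90: heading 315 -> 225
    -- iteration 4/4 --
    FD 6: (20.728,-4.243) -> (16.485,-8.485) [heading=225, draw]
    RT 180: heading 225 -> 45
    RT 90: heading 45 -> 315
  ]
  -- iteration 2/2 --
  RT 135: heading 315 -> 180
  BK 6: (16.485,-8.485) -> (22.485,-8.485) [heading=180, draw]
  FD 18: (22.485,-8.485) -> (4.485,-8.485) [heading=180, draw]
  REPEAT 4 [
    -- iteration 1/4 --
    FD 6: (4.485,-8.485) -> (-1.515,-8.485) [heading=180, draw]
    RT 180: heading 180 -> 0
    RT 90: heading 0 -> 270
    -- iteration 2/4 --
    FD 6: (-1.515,-8.485) -> (-1.515,-14.485) [heading=270, draw]
    RT 180: heading 270 -> 90
    RT 90: heading 90 -> 0
    -- iteration 3/4 --
    FD 6: (-1.515,-14.485) -> (4.485,-14.485) [heading=0, draw]
    RT 180: heading 0 -> 180
    RT 90: heading 180 -> 90
    -- iteration 4/4 --
    FD 6: (4.485,-14.485) -> (4.485,-8.485) [heading=90, draw]
    RT 180: heading 90 -> 270
    RT 90: heading 270 -> 180
  ]
]
BK 10: (4.485,-8.485) -> (14.485,-8.485) [heading=180, draw]
FD 5: (14.485,-8.485) -> (9.485,-8.485) [heading=180, draw]
Final: pos=(9.485,-8.485), heading=180, 15 segment(s) drawn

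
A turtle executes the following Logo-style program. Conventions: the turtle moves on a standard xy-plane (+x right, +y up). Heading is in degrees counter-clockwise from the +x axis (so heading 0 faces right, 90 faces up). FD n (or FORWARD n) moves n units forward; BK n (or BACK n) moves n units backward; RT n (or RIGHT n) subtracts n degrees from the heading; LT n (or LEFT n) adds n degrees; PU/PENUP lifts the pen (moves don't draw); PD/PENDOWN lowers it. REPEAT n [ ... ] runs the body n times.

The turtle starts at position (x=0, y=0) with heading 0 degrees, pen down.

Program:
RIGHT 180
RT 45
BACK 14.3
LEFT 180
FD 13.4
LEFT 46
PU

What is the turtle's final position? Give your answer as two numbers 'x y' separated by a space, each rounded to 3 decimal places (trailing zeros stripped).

Answer: 19.587 -19.587

Derivation:
Executing turtle program step by step:
Start: pos=(0,0), heading=0, pen down
RT 180: heading 0 -> 180
RT 45: heading 180 -> 135
BK 14.3: (0,0) -> (10.112,-10.112) [heading=135, draw]
LT 180: heading 135 -> 315
FD 13.4: (10.112,-10.112) -> (19.587,-19.587) [heading=315, draw]
LT 46: heading 315 -> 1
PU: pen up
Final: pos=(19.587,-19.587), heading=1, 2 segment(s) drawn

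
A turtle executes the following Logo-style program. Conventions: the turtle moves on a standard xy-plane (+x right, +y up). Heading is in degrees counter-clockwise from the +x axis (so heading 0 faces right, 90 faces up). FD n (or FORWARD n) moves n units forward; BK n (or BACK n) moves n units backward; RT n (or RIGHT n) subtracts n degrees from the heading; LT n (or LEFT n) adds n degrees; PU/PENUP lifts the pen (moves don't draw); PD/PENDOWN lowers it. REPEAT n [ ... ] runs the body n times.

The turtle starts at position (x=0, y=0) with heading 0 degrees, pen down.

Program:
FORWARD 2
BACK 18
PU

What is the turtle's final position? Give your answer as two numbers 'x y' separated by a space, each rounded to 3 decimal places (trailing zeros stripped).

Answer: -16 0

Derivation:
Executing turtle program step by step:
Start: pos=(0,0), heading=0, pen down
FD 2: (0,0) -> (2,0) [heading=0, draw]
BK 18: (2,0) -> (-16,0) [heading=0, draw]
PU: pen up
Final: pos=(-16,0), heading=0, 2 segment(s) drawn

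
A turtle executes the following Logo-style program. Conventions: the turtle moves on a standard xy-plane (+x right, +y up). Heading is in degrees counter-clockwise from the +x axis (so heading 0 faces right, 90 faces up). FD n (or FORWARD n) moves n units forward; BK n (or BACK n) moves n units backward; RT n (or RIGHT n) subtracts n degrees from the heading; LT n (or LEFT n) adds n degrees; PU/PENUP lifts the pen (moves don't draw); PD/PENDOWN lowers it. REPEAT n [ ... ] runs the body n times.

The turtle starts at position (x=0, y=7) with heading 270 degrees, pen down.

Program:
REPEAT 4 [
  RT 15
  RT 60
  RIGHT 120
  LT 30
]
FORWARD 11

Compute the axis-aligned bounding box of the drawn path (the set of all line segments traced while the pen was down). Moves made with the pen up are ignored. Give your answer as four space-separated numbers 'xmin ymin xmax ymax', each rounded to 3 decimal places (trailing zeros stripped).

Answer: 0 1.5 9.526 7

Derivation:
Executing turtle program step by step:
Start: pos=(0,7), heading=270, pen down
REPEAT 4 [
  -- iteration 1/4 --
  RT 15: heading 270 -> 255
  RT 60: heading 255 -> 195
  RT 120: heading 195 -> 75
  LT 30: heading 75 -> 105
  -- iteration 2/4 --
  RT 15: heading 105 -> 90
  RT 60: heading 90 -> 30
  RT 120: heading 30 -> 270
  LT 30: heading 270 -> 300
  -- iteration 3/4 --
  RT 15: heading 300 -> 285
  RT 60: heading 285 -> 225
  RT 120: heading 225 -> 105
  LT 30: heading 105 -> 135
  -- iteration 4/4 --
  RT 15: heading 135 -> 120
  RT 60: heading 120 -> 60
  RT 120: heading 60 -> 300
  LT 30: heading 300 -> 330
]
FD 11: (0,7) -> (9.526,1.5) [heading=330, draw]
Final: pos=(9.526,1.5), heading=330, 1 segment(s) drawn

Segment endpoints: x in {0, 9.526}, y in {1.5, 7}
xmin=0, ymin=1.5, xmax=9.526, ymax=7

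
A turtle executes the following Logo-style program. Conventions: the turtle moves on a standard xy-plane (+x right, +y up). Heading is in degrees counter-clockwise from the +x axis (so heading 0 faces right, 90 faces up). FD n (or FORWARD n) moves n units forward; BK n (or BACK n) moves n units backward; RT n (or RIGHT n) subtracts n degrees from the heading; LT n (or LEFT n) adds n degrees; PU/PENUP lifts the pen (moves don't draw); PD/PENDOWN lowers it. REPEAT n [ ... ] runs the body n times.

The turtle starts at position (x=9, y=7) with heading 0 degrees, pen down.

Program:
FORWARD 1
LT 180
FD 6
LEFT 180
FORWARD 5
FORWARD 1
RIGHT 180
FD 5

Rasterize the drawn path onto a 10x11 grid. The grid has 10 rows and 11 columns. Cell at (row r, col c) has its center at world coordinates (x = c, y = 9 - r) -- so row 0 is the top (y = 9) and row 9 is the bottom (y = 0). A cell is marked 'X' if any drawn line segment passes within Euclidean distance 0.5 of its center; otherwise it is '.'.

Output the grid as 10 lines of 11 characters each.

Answer: ...........
...........
....XXXXXXX
...........
...........
...........
...........
...........
...........
...........

Derivation:
Segment 0: (9,7) -> (10,7)
Segment 1: (10,7) -> (4,7)
Segment 2: (4,7) -> (9,7)
Segment 3: (9,7) -> (10,7)
Segment 4: (10,7) -> (5,7)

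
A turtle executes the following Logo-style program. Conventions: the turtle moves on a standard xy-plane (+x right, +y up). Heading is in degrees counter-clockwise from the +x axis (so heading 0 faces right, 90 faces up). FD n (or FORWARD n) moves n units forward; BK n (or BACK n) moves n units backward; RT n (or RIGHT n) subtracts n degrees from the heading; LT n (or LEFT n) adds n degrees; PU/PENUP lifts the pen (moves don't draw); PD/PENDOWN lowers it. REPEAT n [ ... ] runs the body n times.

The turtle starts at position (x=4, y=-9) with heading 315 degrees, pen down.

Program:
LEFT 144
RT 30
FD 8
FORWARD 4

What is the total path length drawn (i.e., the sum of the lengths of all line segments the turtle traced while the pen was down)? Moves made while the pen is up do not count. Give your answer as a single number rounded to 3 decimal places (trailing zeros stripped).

Executing turtle program step by step:
Start: pos=(4,-9), heading=315, pen down
LT 144: heading 315 -> 99
RT 30: heading 99 -> 69
FD 8: (4,-9) -> (6.867,-1.531) [heading=69, draw]
FD 4: (6.867,-1.531) -> (8.3,2.203) [heading=69, draw]
Final: pos=(8.3,2.203), heading=69, 2 segment(s) drawn

Segment lengths:
  seg 1: (4,-9) -> (6.867,-1.531), length = 8
  seg 2: (6.867,-1.531) -> (8.3,2.203), length = 4
Total = 12

Answer: 12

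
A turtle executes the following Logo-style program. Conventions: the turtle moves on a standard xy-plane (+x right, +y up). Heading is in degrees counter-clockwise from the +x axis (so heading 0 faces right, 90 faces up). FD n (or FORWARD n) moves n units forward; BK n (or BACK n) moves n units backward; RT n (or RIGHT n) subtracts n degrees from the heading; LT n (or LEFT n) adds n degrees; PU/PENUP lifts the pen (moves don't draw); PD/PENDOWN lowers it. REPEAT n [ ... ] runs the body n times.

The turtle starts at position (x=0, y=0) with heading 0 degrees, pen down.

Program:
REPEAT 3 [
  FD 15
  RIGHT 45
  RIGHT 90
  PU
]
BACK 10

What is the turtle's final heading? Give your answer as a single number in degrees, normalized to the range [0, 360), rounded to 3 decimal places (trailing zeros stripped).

Answer: 315

Derivation:
Executing turtle program step by step:
Start: pos=(0,0), heading=0, pen down
REPEAT 3 [
  -- iteration 1/3 --
  FD 15: (0,0) -> (15,0) [heading=0, draw]
  RT 45: heading 0 -> 315
  RT 90: heading 315 -> 225
  PU: pen up
  -- iteration 2/3 --
  FD 15: (15,0) -> (4.393,-10.607) [heading=225, move]
  RT 45: heading 225 -> 180
  RT 90: heading 180 -> 90
  PU: pen up
  -- iteration 3/3 --
  FD 15: (4.393,-10.607) -> (4.393,4.393) [heading=90, move]
  RT 45: heading 90 -> 45
  RT 90: heading 45 -> 315
  PU: pen up
]
BK 10: (4.393,4.393) -> (-2.678,11.464) [heading=315, move]
Final: pos=(-2.678,11.464), heading=315, 1 segment(s) drawn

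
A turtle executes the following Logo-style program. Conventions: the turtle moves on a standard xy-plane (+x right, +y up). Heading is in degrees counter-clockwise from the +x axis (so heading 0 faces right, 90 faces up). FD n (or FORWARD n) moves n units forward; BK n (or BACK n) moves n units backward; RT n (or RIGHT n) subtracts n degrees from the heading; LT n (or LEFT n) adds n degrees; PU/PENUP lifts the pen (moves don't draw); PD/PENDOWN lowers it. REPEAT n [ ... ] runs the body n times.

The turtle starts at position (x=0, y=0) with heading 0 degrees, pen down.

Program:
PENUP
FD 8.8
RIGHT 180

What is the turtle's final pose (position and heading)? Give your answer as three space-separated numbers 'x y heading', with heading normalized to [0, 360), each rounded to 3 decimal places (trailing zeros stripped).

Executing turtle program step by step:
Start: pos=(0,0), heading=0, pen down
PU: pen up
FD 8.8: (0,0) -> (8.8,0) [heading=0, move]
RT 180: heading 0 -> 180
Final: pos=(8.8,0), heading=180, 0 segment(s) drawn

Answer: 8.8 0 180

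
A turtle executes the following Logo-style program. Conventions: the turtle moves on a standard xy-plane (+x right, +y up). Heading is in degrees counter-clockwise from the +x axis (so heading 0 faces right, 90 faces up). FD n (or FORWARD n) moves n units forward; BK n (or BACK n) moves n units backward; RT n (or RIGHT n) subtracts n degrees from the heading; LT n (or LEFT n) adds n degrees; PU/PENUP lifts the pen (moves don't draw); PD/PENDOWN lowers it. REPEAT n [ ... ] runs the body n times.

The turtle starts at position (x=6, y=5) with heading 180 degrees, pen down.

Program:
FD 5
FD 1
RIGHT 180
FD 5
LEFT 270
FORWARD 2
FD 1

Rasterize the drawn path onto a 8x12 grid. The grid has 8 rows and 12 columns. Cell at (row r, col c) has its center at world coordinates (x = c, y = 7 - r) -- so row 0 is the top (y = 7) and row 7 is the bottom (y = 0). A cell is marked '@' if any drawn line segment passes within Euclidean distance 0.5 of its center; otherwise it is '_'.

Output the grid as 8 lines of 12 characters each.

Answer: ____________
____________
@@@@@@@_____
_____@______
_____@______
_____@______
____________
____________

Derivation:
Segment 0: (6,5) -> (1,5)
Segment 1: (1,5) -> (0,5)
Segment 2: (0,5) -> (5,5)
Segment 3: (5,5) -> (5,3)
Segment 4: (5,3) -> (5,2)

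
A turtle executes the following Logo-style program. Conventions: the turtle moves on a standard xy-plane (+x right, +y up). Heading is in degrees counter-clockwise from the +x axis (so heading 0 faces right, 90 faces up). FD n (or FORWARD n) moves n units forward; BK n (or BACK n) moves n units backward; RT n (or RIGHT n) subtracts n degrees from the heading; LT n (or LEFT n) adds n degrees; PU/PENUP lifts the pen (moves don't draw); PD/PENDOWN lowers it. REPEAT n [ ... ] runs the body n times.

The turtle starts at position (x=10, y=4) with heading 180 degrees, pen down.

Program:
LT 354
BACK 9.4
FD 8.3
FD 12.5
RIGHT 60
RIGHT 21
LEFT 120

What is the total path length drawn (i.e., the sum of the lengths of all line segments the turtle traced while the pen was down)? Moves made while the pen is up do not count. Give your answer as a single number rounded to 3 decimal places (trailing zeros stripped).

Executing turtle program step by step:
Start: pos=(10,4), heading=180, pen down
LT 354: heading 180 -> 174
BK 9.4: (10,4) -> (19.349,3.017) [heading=174, draw]
FD 8.3: (19.349,3.017) -> (11.094,3.885) [heading=174, draw]
FD 12.5: (11.094,3.885) -> (-1.338,5.192) [heading=174, draw]
RT 60: heading 174 -> 114
RT 21: heading 114 -> 93
LT 120: heading 93 -> 213
Final: pos=(-1.338,5.192), heading=213, 3 segment(s) drawn

Segment lengths:
  seg 1: (10,4) -> (19.349,3.017), length = 9.4
  seg 2: (19.349,3.017) -> (11.094,3.885), length = 8.3
  seg 3: (11.094,3.885) -> (-1.338,5.192), length = 12.5
Total = 30.2

Answer: 30.2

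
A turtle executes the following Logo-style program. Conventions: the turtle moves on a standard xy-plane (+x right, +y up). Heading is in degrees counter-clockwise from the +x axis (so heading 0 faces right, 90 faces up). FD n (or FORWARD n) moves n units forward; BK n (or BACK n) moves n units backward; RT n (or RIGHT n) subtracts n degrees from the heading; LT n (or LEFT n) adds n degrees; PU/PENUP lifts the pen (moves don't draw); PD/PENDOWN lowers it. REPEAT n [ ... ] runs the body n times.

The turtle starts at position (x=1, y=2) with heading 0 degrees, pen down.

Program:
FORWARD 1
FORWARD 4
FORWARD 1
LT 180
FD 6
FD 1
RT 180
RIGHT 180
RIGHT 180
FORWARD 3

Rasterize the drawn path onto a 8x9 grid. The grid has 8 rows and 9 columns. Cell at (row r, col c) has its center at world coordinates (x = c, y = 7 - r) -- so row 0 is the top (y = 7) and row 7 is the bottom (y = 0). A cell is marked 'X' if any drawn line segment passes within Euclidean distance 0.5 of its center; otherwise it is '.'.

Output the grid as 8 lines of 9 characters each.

Answer: .........
.........
.........
.........
.........
XXXXXXXX.
.........
.........

Derivation:
Segment 0: (1,2) -> (2,2)
Segment 1: (2,2) -> (6,2)
Segment 2: (6,2) -> (7,2)
Segment 3: (7,2) -> (1,2)
Segment 4: (1,2) -> (0,2)
Segment 5: (0,2) -> (3,2)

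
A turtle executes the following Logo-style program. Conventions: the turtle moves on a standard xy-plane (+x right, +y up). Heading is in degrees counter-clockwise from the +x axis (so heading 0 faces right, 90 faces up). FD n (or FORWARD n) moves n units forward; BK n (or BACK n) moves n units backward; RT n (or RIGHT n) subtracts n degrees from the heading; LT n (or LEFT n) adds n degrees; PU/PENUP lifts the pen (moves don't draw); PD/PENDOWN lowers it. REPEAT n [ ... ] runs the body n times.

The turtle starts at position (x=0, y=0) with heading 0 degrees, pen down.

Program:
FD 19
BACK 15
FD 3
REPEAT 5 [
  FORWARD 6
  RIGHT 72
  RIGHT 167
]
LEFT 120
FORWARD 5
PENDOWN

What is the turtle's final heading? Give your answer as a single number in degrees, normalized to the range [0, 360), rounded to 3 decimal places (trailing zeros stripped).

Executing turtle program step by step:
Start: pos=(0,0), heading=0, pen down
FD 19: (0,0) -> (19,0) [heading=0, draw]
BK 15: (19,0) -> (4,0) [heading=0, draw]
FD 3: (4,0) -> (7,0) [heading=0, draw]
REPEAT 5 [
  -- iteration 1/5 --
  FD 6: (7,0) -> (13,0) [heading=0, draw]
  RT 72: heading 0 -> 288
  RT 167: heading 288 -> 121
  -- iteration 2/5 --
  FD 6: (13,0) -> (9.91,5.143) [heading=121, draw]
  RT 72: heading 121 -> 49
  RT 167: heading 49 -> 242
  -- iteration 3/5 --
  FD 6: (9.91,5.143) -> (7.093,-0.155) [heading=242, draw]
  RT 72: heading 242 -> 170
  RT 167: heading 170 -> 3
  -- iteration 4/5 --
  FD 6: (7.093,-0.155) -> (13.085,0.159) [heading=3, draw]
  RT 72: heading 3 -> 291
  RT 167: heading 291 -> 124
  -- iteration 5/5 --
  FD 6: (13.085,0.159) -> (9.73,5.134) [heading=124, draw]
  RT 72: heading 124 -> 52
  RT 167: heading 52 -> 245
]
LT 120: heading 245 -> 5
FD 5: (9.73,5.134) -> (14.711,5.569) [heading=5, draw]
PD: pen down
Final: pos=(14.711,5.569), heading=5, 9 segment(s) drawn

Answer: 5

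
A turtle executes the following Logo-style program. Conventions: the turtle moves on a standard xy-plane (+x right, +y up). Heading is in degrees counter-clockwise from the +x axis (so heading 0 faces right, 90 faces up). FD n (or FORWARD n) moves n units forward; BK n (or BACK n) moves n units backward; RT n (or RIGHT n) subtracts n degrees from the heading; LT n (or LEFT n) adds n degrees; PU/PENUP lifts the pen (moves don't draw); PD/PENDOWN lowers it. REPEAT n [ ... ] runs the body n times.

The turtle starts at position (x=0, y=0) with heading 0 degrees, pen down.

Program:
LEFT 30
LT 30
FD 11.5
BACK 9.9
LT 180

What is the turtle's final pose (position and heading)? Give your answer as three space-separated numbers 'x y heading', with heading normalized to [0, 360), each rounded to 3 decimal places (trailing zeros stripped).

Executing turtle program step by step:
Start: pos=(0,0), heading=0, pen down
LT 30: heading 0 -> 30
LT 30: heading 30 -> 60
FD 11.5: (0,0) -> (5.75,9.959) [heading=60, draw]
BK 9.9: (5.75,9.959) -> (0.8,1.386) [heading=60, draw]
LT 180: heading 60 -> 240
Final: pos=(0.8,1.386), heading=240, 2 segment(s) drawn

Answer: 0.8 1.386 240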